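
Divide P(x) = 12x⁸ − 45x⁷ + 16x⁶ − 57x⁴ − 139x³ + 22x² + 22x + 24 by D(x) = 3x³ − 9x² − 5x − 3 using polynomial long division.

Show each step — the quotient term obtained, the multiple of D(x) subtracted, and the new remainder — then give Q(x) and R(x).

Q(x) = 4x⁵ − 3x⁴ + 3x³ + 8x² + 7x − 9; R(x) = −2x − 3

Step 1: lead(12x⁸ − 45x⁷ + 16x⁶ − 57x⁴ − 139x³ + 22x² + 22x + 24) ÷ lead(D) = 12x⁸ ÷ 3x³ = 4x⁵. Subtract (4x⁵)·D = 12x⁸ − 36x⁷ − 20x⁶ − 12x⁵. Remainder: −9x⁷ + 36x⁶ + 12x⁵ − 57x⁴ − 139x³ + 22x² + 22x + 24.
Step 2: lead(−9x⁷ + 36x⁶ + 12x⁵ − 57x⁴ − 139x³ + 22x² + 22x + 24) ÷ lead(D) = −9x⁷ ÷ 3x³ = −3x⁴. Subtract (−3x⁴)·D = −9x⁷ + 27x⁶ + 15x⁵ + 9x⁴. Remainder: 9x⁶ − 3x⁵ − 66x⁴ − 139x³ + 22x² + 22x + 24.
Step 3: lead(9x⁶ − 3x⁵ − 66x⁴ − 139x³ + 22x² + 22x + 24) ÷ lead(D) = 9x⁶ ÷ 3x³ = 3x³. Subtract (3x³)·D = 9x⁶ − 27x⁵ − 15x⁴ − 9x³. Remainder: 24x⁵ − 51x⁴ − 130x³ + 22x² + 22x + 24.
Step 4: lead(24x⁵ − 51x⁴ − 130x³ + 22x² + 22x + 24) ÷ lead(D) = 24x⁵ ÷ 3x³ = 8x². Subtract (8x²)·D = 24x⁵ − 72x⁴ − 40x³ − 24x². Remainder: 21x⁴ − 90x³ + 46x² + 22x + 24.
Step 5: lead(21x⁴ − 90x³ + 46x² + 22x + 24) ÷ lead(D) = 21x⁴ ÷ 3x³ = 7x. Subtract (7x)·D = 21x⁴ − 63x³ − 35x² − 21x. Remainder: −27x³ + 81x² + 43x + 24.
Step 6: lead(−27x³ + 81x² + 43x + 24) ÷ lead(D) = −27x³ ÷ 3x³ = −9. Subtract (−9)·D = −27x³ + 81x² + 45x + 27. Remainder: −2x − 3.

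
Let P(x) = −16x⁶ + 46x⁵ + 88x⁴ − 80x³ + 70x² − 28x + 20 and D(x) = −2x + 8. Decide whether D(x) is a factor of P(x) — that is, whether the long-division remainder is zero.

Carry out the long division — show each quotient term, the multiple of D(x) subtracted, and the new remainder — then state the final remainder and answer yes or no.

R(x) = 4, so D(x) is not a factor of P(x). no

Step 1: lead(−16x⁶ + 46x⁵ + 88x⁴ − 80x³ + 70x² − 28x + 20) ÷ lead(D) = −16x⁶ ÷ −2x = 8x⁵. Subtract (8x⁵)·D = −16x⁶ + 64x⁵. Remainder: −18x⁵ + 88x⁴ − 80x³ + 70x² − 28x + 20.
Step 2: lead(−18x⁵ + 88x⁴ − 80x³ + 70x² − 28x + 20) ÷ lead(D) = −18x⁵ ÷ −2x = 9x⁴. Subtract (9x⁴)·D = −18x⁵ + 72x⁴. Remainder: 16x⁴ − 80x³ + 70x² − 28x + 20.
Step 3: lead(16x⁴ − 80x³ + 70x² − 28x + 20) ÷ lead(D) = 16x⁴ ÷ −2x = −8x³. Subtract (−8x³)·D = 16x⁴ − 64x³. Remainder: −16x³ + 70x² − 28x + 20.
Step 4: lead(−16x³ + 70x² − 28x + 20) ÷ lead(D) = −16x³ ÷ −2x = 8x². Subtract (8x²)·D = −16x³ + 64x². Remainder: 6x² − 28x + 20.
Step 5: lead(6x² − 28x + 20) ÷ lead(D) = 6x² ÷ −2x = −3x. Subtract (−3x)·D = 6x² − 24x. Remainder: −4x + 20.
Step 6: lead(−4x + 20) ÷ lead(D) = −4x ÷ −2x = 2. Subtract (2)·D = −4x + 16. Remainder: 4.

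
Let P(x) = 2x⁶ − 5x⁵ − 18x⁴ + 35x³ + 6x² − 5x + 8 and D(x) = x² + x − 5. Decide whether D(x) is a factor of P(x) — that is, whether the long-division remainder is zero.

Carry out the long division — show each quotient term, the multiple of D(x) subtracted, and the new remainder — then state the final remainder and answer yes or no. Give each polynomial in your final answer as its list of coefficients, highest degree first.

Step 1: lead(2x⁶ − 5x⁵ − 18x⁴ + 35x³ + 6x² − 5x + 8) ÷ lead(D) = 2x⁶ ÷ x² = 2x⁴. Subtract (2x⁴)·D = 2x⁶ + 2x⁵ − 10x⁴. Remainder: −7x⁵ − 8x⁴ + 35x³ + 6x² − 5x + 8.
Step 2: lead(−7x⁵ − 8x⁴ + 35x³ + 6x² − 5x + 8) ÷ lead(D) = −7x⁵ ÷ x² = −7x³. Subtract (−7x³)·D = −7x⁵ − 7x⁴ + 35x³. Remainder: −x⁴ + 6x² − 5x + 8.
Step 3: lead(−x⁴ + 6x² − 5x + 8) ÷ lead(D) = −x⁴ ÷ x² = −x². Subtract (−x²)·D = −x⁴ − x³ + 5x². Remainder: x³ + x² − 5x + 8.
Step 4: lead(x³ + x² − 5x + 8) ÷ lead(D) = x³ ÷ x² = x. Subtract (x)·D = x³ + x² − 5x. Remainder: 8.

R = [8], so D(x) is not a factor of P(x). no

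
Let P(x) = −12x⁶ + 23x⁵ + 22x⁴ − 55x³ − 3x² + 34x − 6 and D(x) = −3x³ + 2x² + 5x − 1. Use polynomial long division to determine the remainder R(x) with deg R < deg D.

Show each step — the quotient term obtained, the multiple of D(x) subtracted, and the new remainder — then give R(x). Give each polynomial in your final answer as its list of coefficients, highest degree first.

Step 1: lead(−12x⁶ + 23x⁵ + 22x⁴ − 55x³ − 3x² + 34x − 6) ÷ lead(D) = −12x⁶ ÷ −3x³ = 4x³. Subtract (4x³)·D = −12x⁶ + 8x⁵ + 20x⁴ − 4x³. Remainder: 15x⁵ + 2x⁴ − 51x³ − 3x² + 34x − 6.
Step 2: lead(15x⁵ + 2x⁴ − 51x³ − 3x² + 34x − 6) ÷ lead(D) = 15x⁵ ÷ −3x³ = −5x². Subtract (−5x²)·D = 15x⁵ − 10x⁴ − 25x³ + 5x². Remainder: 12x⁴ − 26x³ − 8x² + 34x − 6.
Step 3: lead(12x⁴ − 26x³ − 8x² + 34x − 6) ÷ lead(D) = 12x⁴ ÷ −3x³ = −4x. Subtract (−4x)·D = 12x⁴ − 8x³ − 20x² + 4x. Remainder: −18x³ + 12x² + 30x − 6.
Step 4: lead(−18x³ + 12x² + 30x − 6) ÷ lead(D) = −18x³ ÷ −3x³ = 6. Subtract (6)·D = −18x³ + 12x² + 30x − 6. Remainder: 0.

R = [0]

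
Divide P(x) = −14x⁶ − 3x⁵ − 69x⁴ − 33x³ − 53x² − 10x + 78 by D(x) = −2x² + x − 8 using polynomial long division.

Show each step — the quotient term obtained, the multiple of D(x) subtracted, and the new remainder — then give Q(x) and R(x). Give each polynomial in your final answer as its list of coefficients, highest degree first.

Step 1: lead(−14x⁶ − 3x⁵ − 69x⁴ − 33x³ − 53x² − 10x + 78) ÷ lead(D) = −14x⁶ ÷ −2x² = 7x⁴. Subtract (7x⁴)·D = −14x⁶ + 7x⁵ − 56x⁴. Remainder: −10x⁵ − 13x⁴ − 33x³ − 53x² − 10x + 78.
Step 2: lead(−10x⁵ − 13x⁴ − 33x³ − 53x² − 10x + 78) ÷ lead(D) = −10x⁵ ÷ −2x² = 5x³. Subtract (5x³)·D = −10x⁵ + 5x⁴ − 40x³. Remainder: −18x⁴ + 7x³ − 53x² − 10x + 78.
Step 3: lead(−18x⁴ + 7x³ − 53x² − 10x + 78) ÷ lead(D) = −18x⁴ ÷ −2x² = 9x². Subtract (9x²)·D = −18x⁴ + 9x³ − 72x². Remainder: −2x³ + 19x² − 10x + 78.
Step 4: lead(−2x³ + 19x² − 10x + 78) ÷ lead(D) = −2x³ ÷ −2x² = x. Subtract (x)·D = −2x³ + x² − 8x. Remainder: 18x² − 2x + 78.
Step 5: lead(18x² − 2x + 78) ÷ lead(D) = 18x² ÷ −2x² = −9. Subtract (−9)·D = 18x² − 9x + 72. Remainder: 7x + 6.

Q = [7, 5, 9, 1, -9]; R = [7, 6]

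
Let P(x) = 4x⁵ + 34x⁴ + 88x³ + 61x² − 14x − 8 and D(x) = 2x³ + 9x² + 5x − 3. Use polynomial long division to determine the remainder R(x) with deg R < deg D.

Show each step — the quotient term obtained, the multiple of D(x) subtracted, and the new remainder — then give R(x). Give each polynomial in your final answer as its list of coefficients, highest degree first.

Step 1: lead(4x⁵ + 34x⁴ + 88x³ + 61x² − 14x − 8) ÷ lead(D) = 4x⁵ ÷ 2x³ = 2x². Subtract (2x²)·D = 4x⁵ + 18x⁴ + 10x³ − 6x². Remainder: 16x⁴ + 78x³ + 67x² − 14x − 8.
Step 2: lead(16x⁴ + 78x³ + 67x² − 14x − 8) ÷ lead(D) = 16x⁴ ÷ 2x³ = 8x. Subtract (8x)·D = 16x⁴ + 72x³ + 40x² − 24x. Remainder: 6x³ + 27x² + 10x − 8.
Step 3: lead(6x³ + 27x² + 10x − 8) ÷ lead(D) = 6x³ ÷ 2x³ = 3. Subtract (3)·D = 6x³ + 27x² + 15x − 9. Remainder: −5x + 1.

R = [-5, 1]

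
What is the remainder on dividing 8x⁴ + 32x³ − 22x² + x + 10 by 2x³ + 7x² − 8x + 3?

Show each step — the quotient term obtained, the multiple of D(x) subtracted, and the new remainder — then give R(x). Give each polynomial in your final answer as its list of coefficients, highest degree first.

Step 1: lead(8x⁴ + 32x³ − 22x² + x + 10) ÷ lead(D) = 8x⁴ ÷ 2x³ = 4x. Subtract (4x)·D = 8x⁴ + 28x³ − 32x² + 12x. Remainder: 4x³ + 10x² − 11x + 10.
Step 2: lead(4x³ + 10x² − 11x + 10) ÷ lead(D) = 4x³ ÷ 2x³ = 2. Subtract (2)·D = 4x³ + 14x² − 16x + 6. Remainder: −4x² + 5x + 4.

R = [-4, 5, 4]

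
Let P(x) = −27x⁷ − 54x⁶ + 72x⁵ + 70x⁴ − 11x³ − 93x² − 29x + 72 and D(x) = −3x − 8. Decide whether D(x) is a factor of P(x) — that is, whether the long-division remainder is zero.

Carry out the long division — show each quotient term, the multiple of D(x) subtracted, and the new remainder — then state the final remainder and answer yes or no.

R(x) = 0, so D(x) is a factor of P(x). yes

Step 1: lead(−27x⁷ − 54x⁶ + 72x⁵ + 70x⁴ − 11x³ − 93x² − 29x + 72) ÷ lead(D) = −27x⁷ ÷ −3x = 9x⁶. Subtract (9x⁶)·D = −27x⁷ − 72x⁶. Remainder: 18x⁶ + 72x⁵ + 70x⁴ − 11x³ − 93x² − 29x + 72.
Step 2: lead(18x⁶ + 72x⁵ + 70x⁴ − 11x³ − 93x² − 29x + 72) ÷ lead(D) = 18x⁶ ÷ −3x = −6x⁵. Subtract (−6x⁵)·D = 18x⁶ + 48x⁵. Remainder: 24x⁵ + 70x⁴ − 11x³ − 93x² − 29x + 72.
Step 3: lead(24x⁵ + 70x⁴ − 11x³ − 93x² − 29x + 72) ÷ lead(D) = 24x⁵ ÷ −3x = −8x⁴. Subtract (−8x⁴)·D = 24x⁵ + 64x⁴. Remainder: 6x⁴ − 11x³ − 93x² − 29x + 72.
Step 4: lead(6x⁴ − 11x³ − 93x² − 29x + 72) ÷ lead(D) = 6x⁴ ÷ −3x = −2x³. Subtract (−2x³)·D = 6x⁴ + 16x³. Remainder: −27x³ − 93x² − 29x + 72.
Step 5: lead(−27x³ − 93x² − 29x + 72) ÷ lead(D) = −27x³ ÷ −3x = 9x². Subtract (9x²)·D = −27x³ − 72x². Remainder: −21x² − 29x + 72.
Step 6: lead(−21x² − 29x + 72) ÷ lead(D) = −21x² ÷ −3x = 7x. Subtract (7x)·D = −21x² − 56x. Remainder: 27x + 72.
Step 7: lead(27x + 72) ÷ lead(D) = 27x ÷ −3x = −9. Subtract (−9)·D = 27x + 72. Remainder: 0.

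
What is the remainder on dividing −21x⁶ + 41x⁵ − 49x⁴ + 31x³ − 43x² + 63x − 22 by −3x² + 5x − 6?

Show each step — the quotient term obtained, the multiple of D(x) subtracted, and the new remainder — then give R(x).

Step 1: lead(−21x⁶ + 41x⁵ − 49x⁴ + 31x³ − 43x² + 63x − 22) ÷ lead(D) = −21x⁶ ÷ −3x² = 7x⁴. Subtract (7x⁴)·D = −21x⁶ + 35x⁵ − 42x⁴. Remainder: 6x⁵ − 7x⁴ + 31x³ − 43x² + 63x − 22.
Step 2: lead(6x⁵ − 7x⁴ + 31x³ − 43x² + 63x − 22) ÷ lead(D) = 6x⁵ ÷ −3x² = −2x³. Subtract (−2x³)·D = 6x⁵ − 10x⁴ + 12x³. Remainder: 3x⁴ + 19x³ − 43x² + 63x − 22.
Step 3: lead(3x⁴ + 19x³ − 43x² + 63x − 22) ÷ lead(D) = 3x⁴ ÷ −3x² = −x². Subtract (−x²)·D = 3x⁴ − 5x³ + 6x². Remainder: 24x³ − 49x² + 63x − 22.
Step 4: lead(24x³ − 49x² + 63x − 22) ÷ lead(D) = 24x³ ÷ −3x² = −8x. Subtract (−8x)·D = 24x³ − 40x² + 48x. Remainder: −9x² + 15x − 22.
Step 5: lead(−9x² + 15x − 22) ÷ lead(D) = −9x² ÷ −3x² = 3. Subtract (3)·D = −9x² + 15x − 18. Remainder: −4.

R(x) = −4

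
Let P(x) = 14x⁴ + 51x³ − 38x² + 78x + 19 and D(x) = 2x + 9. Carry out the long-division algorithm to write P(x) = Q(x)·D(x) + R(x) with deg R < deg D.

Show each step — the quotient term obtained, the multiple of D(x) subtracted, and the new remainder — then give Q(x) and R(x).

Q(x) = 7x³ − 6x² + 8x + 3; R(x) = −8

Step 1: lead(14x⁴ + 51x³ − 38x² + 78x + 19) ÷ lead(D) = 14x⁴ ÷ 2x = 7x³. Subtract (7x³)·D = 14x⁴ + 63x³. Remainder: −12x³ − 38x² + 78x + 19.
Step 2: lead(−12x³ − 38x² + 78x + 19) ÷ lead(D) = −12x³ ÷ 2x = −6x². Subtract (−6x²)·D = −12x³ − 54x². Remainder: 16x² + 78x + 19.
Step 3: lead(16x² + 78x + 19) ÷ lead(D) = 16x² ÷ 2x = 8x. Subtract (8x)·D = 16x² + 72x. Remainder: 6x + 19.
Step 4: lead(6x + 19) ÷ lead(D) = 6x ÷ 2x = 3. Subtract (3)·D = 6x + 27. Remainder: −8.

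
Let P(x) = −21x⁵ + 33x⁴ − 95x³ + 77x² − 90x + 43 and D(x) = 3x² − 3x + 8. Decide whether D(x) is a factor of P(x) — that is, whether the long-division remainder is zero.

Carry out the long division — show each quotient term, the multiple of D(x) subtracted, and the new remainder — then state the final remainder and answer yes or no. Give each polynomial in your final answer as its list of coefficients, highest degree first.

R = [-5], so D(x) is not a factor of P(x). no

Step 1: lead(−21x⁵ + 33x⁴ − 95x³ + 77x² − 90x + 43) ÷ lead(D) = −21x⁵ ÷ 3x² = −7x³. Subtract (−7x³)·D = −21x⁵ + 21x⁴ − 56x³. Remainder: 12x⁴ − 39x³ + 77x² − 90x + 43.
Step 2: lead(12x⁴ − 39x³ + 77x² − 90x + 43) ÷ lead(D) = 12x⁴ ÷ 3x² = 4x². Subtract (4x²)·D = 12x⁴ − 12x³ + 32x². Remainder: −27x³ + 45x² − 90x + 43.
Step 3: lead(−27x³ + 45x² − 90x + 43) ÷ lead(D) = −27x³ ÷ 3x² = −9x. Subtract (−9x)·D = −27x³ + 27x² − 72x. Remainder: 18x² − 18x + 43.
Step 4: lead(18x² − 18x + 43) ÷ lead(D) = 18x² ÷ 3x² = 6. Subtract (6)·D = 18x² − 18x + 48. Remainder: −5.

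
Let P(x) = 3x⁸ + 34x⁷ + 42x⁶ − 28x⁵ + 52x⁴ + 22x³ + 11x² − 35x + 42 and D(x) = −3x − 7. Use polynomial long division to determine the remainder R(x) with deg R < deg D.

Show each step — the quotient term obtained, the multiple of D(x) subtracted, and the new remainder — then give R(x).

Step 1: lead(3x⁸ + 34x⁷ + 42x⁶ − 28x⁵ + 52x⁴ + 22x³ + 11x² − 35x + 42) ÷ lead(D) = 3x⁸ ÷ −3x = −x⁷. Subtract (−x⁷)·D = 3x⁸ + 7x⁷. Remainder: 27x⁷ + 42x⁶ − 28x⁵ + 52x⁴ + 22x³ + 11x² − 35x + 42.
Step 2: lead(27x⁷ + 42x⁶ − 28x⁵ + 52x⁴ + 22x³ + 11x² − 35x + 42) ÷ lead(D) = 27x⁷ ÷ −3x = −9x⁶. Subtract (−9x⁶)·D = 27x⁷ + 63x⁶. Remainder: −21x⁶ − 28x⁵ + 52x⁴ + 22x³ + 11x² − 35x + 42.
Step 3: lead(−21x⁶ − 28x⁵ + 52x⁴ + 22x³ + 11x² − 35x + 42) ÷ lead(D) = −21x⁶ ÷ −3x = 7x⁵. Subtract (7x⁵)·D = −21x⁶ − 49x⁵. Remainder: 21x⁵ + 52x⁴ + 22x³ + 11x² − 35x + 42.
Step 4: lead(21x⁵ + 52x⁴ + 22x³ + 11x² − 35x + 42) ÷ lead(D) = 21x⁵ ÷ −3x = −7x⁴. Subtract (−7x⁴)·D = 21x⁵ + 49x⁴. Remainder: 3x⁴ + 22x³ + 11x² − 35x + 42.
Step 5: lead(3x⁴ + 22x³ + 11x² − 35x + 42) ÷ lead(D) = 3x⁴ ÷ −3x = −x³. Subtract (−x³)·D = 3x⁴ + 7x³. Remainder: 15x³ + 11x² − 35x + 42.
Step 6: lead(15x³ + 11x² − 35x + 42) ÷ lead(D) = 15x³ ÷ −3x = −5x². Subtract (−5x²)·D = 15x³ + 35x². Remainder: −24x² − 35x + 42.
Step 7: lead(−24x² − 35x + 42) ÷ lead(D) = −24x² ÷ −3x = 8x. Subtract (8x)·D = −24x² − 56x. Remainder: 21x + 42.
Step 8: lead(21x + 42) ÷ lead(D) = 21x ÷ −3x = −7. Subtract (−7)·D = 21x + 49. Remainder: −7.

R(x) = −7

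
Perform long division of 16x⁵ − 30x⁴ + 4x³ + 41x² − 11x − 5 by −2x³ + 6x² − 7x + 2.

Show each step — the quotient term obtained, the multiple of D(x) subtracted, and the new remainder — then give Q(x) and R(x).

Q(x) = −8x² − 9x − 1; R(x) = −3

Step 1: lead(16x⁵ − 30x⁴ + 4x³ + 41x² − 11x − 5) ÷ lead(D) = 16x⁵ ÷ −2x³ = −8x². Subtract (−8x²)·D = 16x⁵ − 48x⁴ + 56x³ − 16x². Remainder: 18x⁴ − 52x³ + 57x² − 11x − 5.
Step 2: lead(18x⁴ − 52x³ + 57x² − 11x − 5) ÷ lead(D) = 18x⁴ ÷ −2x³ = −9x. Subtract (−9x)·D = 18x⁴ − 54x³ + 63x² − 18x. Remainder: 2x³ − 6x² + 7x − 5.
Step 3: lead(2x³ − 6x² + 7x − 5) ÷ lead(D) = 2x³ ÷ −2x³ = −1. Subtract (−1)·D = 2x³ − 6x² + 7x − 2. Remainder: −3.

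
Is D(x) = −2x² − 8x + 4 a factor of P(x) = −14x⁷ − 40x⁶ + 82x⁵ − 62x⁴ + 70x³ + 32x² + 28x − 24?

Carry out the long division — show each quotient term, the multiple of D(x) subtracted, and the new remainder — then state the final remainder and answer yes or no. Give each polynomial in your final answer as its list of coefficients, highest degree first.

Step 1: lead(−14x⁷ − 40x⁶ + 82x⁵ − 62x⁴ + 70x³ + 32x² + 28x − 24) ÷ lead(D) = −14x⁷ ÷ −2x² = 7x⁵. Subtract (7x⁵)·D = −14x⁷ − 56x⁶ + 28x⁵. Remainder: 16x⁶ + 54x⁵ − 62x⁴ + 70x³ + 32x² + 28x − 24.
Step 2: lead(16x⁶ + 54x⁵ − 62x⁴ + 70x³ + 32x² + 28x − 24) ÷ lead(D) = 16x⁶ ÷ −2x² = −8x⁴. Subtract (−8x⁴)·D = 16x⁶ + 64x⁵ − 32x⁴. Remainder: −10x⁵ − 30x⁴ + 70x³ + 32x² + 28x − 24.
Step 3: lead(−10x⁵ − 30x⁴ + 70x³ + 32x² + 28x − 24) ÷ lead(D) = −10x⁵ ÷ −2x² = 5x³. Subtract (5x³)·D = −10x⁵ − 40x⁴ + 20x³. Remainder: 10x⁴ + 50x³ + 32x² + 28x − 24.
Step 4: lead(10x⁴ + 50x³ + 32x² + 28x − 24) ÷ lead(D) = 10x⁴ ÷ −2x² = −5x². Subtract (−5x²)·D = 10x⁴ + 40x³ − 20x². Remainder: 10x³ + 52x² + 28x − 24.
Step 5: lead(10x³ + 52x² + 28x − 24) ÷ lead(D) = 10x³ ÷ −2x² = −5x. Subtract (−5x)·D = 10x³ + 40x² − 20x. Remainder: 12x² + 48x − 24.
Step 6: lead(12x² + 48x − 24) ÷ lead(D) = 12x² ÷ −2x² = −6. Subtract (−6)·D = 12x² + 48x − 24. Remainder: 0.

R = [0], so D(x) is a factor of P(x). yes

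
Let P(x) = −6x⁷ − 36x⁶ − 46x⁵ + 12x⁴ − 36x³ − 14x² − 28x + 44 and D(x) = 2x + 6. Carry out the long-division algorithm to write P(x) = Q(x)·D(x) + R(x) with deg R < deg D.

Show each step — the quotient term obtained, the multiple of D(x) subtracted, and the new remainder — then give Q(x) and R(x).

Step 1: lead(−6x⁷ − 36x⁶ − 46x⁵ + 12x⁴ − 36x³ − 14x² − 28x + 44) ÷ lead(D) = −6x⁷ ÷ 2x = −3x⁶. Subtract (−3x⁶)·D = −6x⁷ − 18x⁶. Remainder: −18x⁶ − 46x⁵ + 12x⁴ − 36x³ − 14x² − 28x + 44.
Step 2: lead(−18x⁶ − 46x⁵ + 12x⁴ − 36x³ − 14x² − 28x + 44) ÷ lead(D) = −18x⁶ ÷ 2x = −9x⁵. Subtract (−9x⁵)·D = −18x⁶ − 54x⁵. Remainder: 8x⁵ + 12x⁴ − 36x³ − 14x² − 28x + 44.
Step 3: lead(8x⁵ + 12x⁴ − 36x³ − 14x² − 28x + 44) ÷ lead(D) = 8x⁵ ÷ 2x = 4x⁴. Subtract (4x⁴)·D = 8x⁵ + 24x⁴. Remainder: −12x⁴ − 36x³ − 14x² − 28x + 44.
Step 4: lead(−12x⁴ − 36x³ − 14x² − 28x + 44) ÷ lead(D) = −12x⁴ ÷ 2x = −6x³. Subtract (−6x³)·D = −12x⁴ − 36x³. Remainder: −14x² − 28x + 44.
Step 5: lead(−14x² − 28x + 44) ÷ lead(D) = −14x² ÷ 2x = −7x. Subtract (−7x)·D = −14x² − 42x. Remainder: 14x + 44.
Step 6: lead(14x + 44) ÷ lead(D) = 14x ÷ 2x = 7. Subtract (7)·D = 14x + 42. Remainder: 2.

Q(x) = −3x⁶ − 9x⁵ + 4x⁴ − 6x³ − 7x + 7; R(x) = 2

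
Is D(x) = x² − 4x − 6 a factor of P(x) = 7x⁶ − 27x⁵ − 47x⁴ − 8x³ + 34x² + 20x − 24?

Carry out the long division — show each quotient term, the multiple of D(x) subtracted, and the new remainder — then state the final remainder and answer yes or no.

Step 1: lead(7x⁶ − 27x⁵ − 47x⁴ − 8x³ + 34x² + 20x − 24) ÷ lead(D) = 7x⁶ ÷ x² = 7x⁴. Subtract (7x⁴)·D = 7x⁶ − 28x⁵ − 42x⁴. Remainder: x⁵ − 5x⁴ − 8x³ + 34x² + 20x − 24.
Step 2: lead(x⁵ − 5x⁴ − 8x³ + 34x² + 20x − 24) ÷ lead(D) = x⁵ ÷ x² = x³. Subtract (x³)·D = x⁵ − 4x⁴ − 6x³. Remainder: −x⁴ − 2x³ + 34x² + 20x − 24.
Step 3: lead(−x⁴ − 2x³ + 34x² + 20x − 24) ÷ lead(D) = −x⁴ ÷ x² = −x². Subtract (−x²)·D = −x⁴ + 4x³ + 6x². Remainder: −6x³ + 28x² + 20x − 24.
Step 4: lead(−6x³ + 28x² + 20x − 24) ÷ lead(D) = −6x³ ÷ x² = −6x. Subtract (−6x)·D = −6x³ + 24x² + 36x. Remainder: 4x² − 16x − 24.
Step 5: lead(4x² − 16x − 24) ÷ lead(D) = 4x² ÷ x² = 4. Subtract (4)·D = 4x² − 16x − 24. Remainder: 0.

R(x) = 0, so D(x) is a factor of P(x). yes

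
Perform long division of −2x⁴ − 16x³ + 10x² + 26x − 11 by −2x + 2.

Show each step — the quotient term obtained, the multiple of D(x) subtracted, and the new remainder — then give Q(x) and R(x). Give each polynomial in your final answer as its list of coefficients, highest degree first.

Q = [1, 9, 4, -9]; R = [7]

Step 1: lead(−2x⁴ − 16x³ + 10x² + 26x − 11) ÷ lead(D) = −2x⁴ ÷ −2x = x³. Subtract (x³)·D = −2x⁴ + 2x³. Remainder: −18x³ + 10x² + 26x − 11.
Step 2: lead(−18x³ + 10x² + 26x − 11) ÷ lead(D) = −18x³ ÷ −2x = 9x². Subtract (9x²)·D = −18x³ + 18x². Remainder: −8x² + 26x − 11.
Step 3: lead(−8x² + 26x − 11) ÷ lead(D) = −8x² ÷ −2x = 4x. Subtract (4x)·D = −8x² + 8x. Remainder: 18x − 11.
Step 4: lead(18x − 11) ÷ lead(D) = 18x ÷ −2x = −9. Subtract (−9)·D = 18x − 18. Remainder: 7.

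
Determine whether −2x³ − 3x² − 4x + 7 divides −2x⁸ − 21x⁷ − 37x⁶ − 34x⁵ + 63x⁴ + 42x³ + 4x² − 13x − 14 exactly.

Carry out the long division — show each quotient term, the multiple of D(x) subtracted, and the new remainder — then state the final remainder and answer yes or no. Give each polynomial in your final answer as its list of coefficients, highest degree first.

R = [0], so D(x) is a factor of P(x). yes

Step 1: lead(−2x⁸ − 21x⁷ − 37x⁶ − 34x⁵ + 63x⁴ + 42x³ + 4x² − 13x − 14) ÷ lead(D) = −2x⁸ ÷ −2x³ = x⁵. Subtract (x⁵)·D = −2x⁸ − 3x⁷ − 4x⁶ + 7x⁵. Remainder: −18x⁷ − 33x⁶ − 41x⁵ + 63x⁴ + 42x³ + 4x² − 13x − 14.
Step 2: lead(−18x⁷ − 33x⁶ − 41x⁵ + 63x⁴ + 42x³ + 4x² − 13x − 14) ÷ lead(D) = −18x⁷ ÷ −2x³ = 9x⁴. Subtract (9x⁴)·D = −18x⁷ − 27x⁶ − 36x⁵ + 63x⁴. Remainder: −6x⁶ − 5x⁵ + 42x³ + 4x² − 13x − 14.
Step 3: lead(−6x⁶ − 5x⁵ + 42x³ + 4x² − 13x − 14) ÷ lead(D) = −6x⁶ ÷ −2x³ = 3x³. Subtract (3x³)·D = −6x⁶ − 9x⁵ − 12x⁴ + 21x³. Remainder: 4x⁵ + 12x⁴ + 21x³ + 4x² − 13x − 14.
Step 4: lead(4x⁵ + 12x⁴ + 21x³ + 4x² − 13x − 14) ÷ lead(D) = 4x⁵ ÷ −2x³ = −2x². Subtract (−2x²)·D = 4x⁵ + 6x⁴ + 8x³ − 14x². Remainder: 6x⁴ + 13x³ + 18x² − 13x − 14.
Step 5: lead(6x⁴ + 13x³ + 18x² − 13x − 14) ÷ lead(D) = 6x⁴ ÷ −2x³ = −3x. Subtract (−3x)·D = 6x⁴ + 9x³ + 12x² − 21x. Remainder: 4x³ + 6x² + 8x − 14.
Step 6: lead(4x³ + 6x² + 8x − 14) ÷ lead(D) = 4x³ ÷ −2x³ = −2. Subtract (−2)·D = 4x³ + 6x² + 8x − 14. Remainder: 0.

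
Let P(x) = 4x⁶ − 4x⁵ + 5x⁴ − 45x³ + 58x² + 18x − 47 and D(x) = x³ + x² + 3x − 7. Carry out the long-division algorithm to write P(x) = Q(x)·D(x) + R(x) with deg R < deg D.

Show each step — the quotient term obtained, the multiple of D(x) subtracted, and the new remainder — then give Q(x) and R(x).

Q(x) = 4x³ − 8x² + x + 6; R(x) = −7x² + 7x − 5

Step 1: lead(4x⁶ − 4x⁵ + 5x⁴ − 45x³ + 58x² + 18x − 47) ÷ lead(D) = 4x⁶ ÷ x³ = 4x³. Subtract (4x³)·D = 4x⁶ + 4x⁵ + 12x⁴ − 28x³. Remainder: −8x⁵ − 7x⁴ − 17x³ + 58x² + 18x − 47.
Step 2: lead(−8x⁵ − 7x⁴ − 17x³ + 58x² + 18x − 47) ÷ lead(D) = −8x⁵ ÷ x³ = −8x². Subtract (−8x²)·D = −8x⁵ − 8x⁴ − 24x³ + 56x². Remainder: x⁴ + 7x³ + 2x² + 18x − 47.
Step 3: lead(x⁴ + 7x³ + 2x² + 18x − 47) ÷ lead(D) = x⁴ ÷ x³ = x. Subtract (x)·D = x⁴ + x³ + 3x² − 7x. Remainder: 6x³ − x² + 25x − 47.
Step 4: lead(6x³ − x² + 25x − 47) ÷ lead(D) = 6x³ ÷ x³ = 6. Subtract (6)·D = 6x³ + 6x² + 18x − 42. Remainder: −7x² + 7x − 5.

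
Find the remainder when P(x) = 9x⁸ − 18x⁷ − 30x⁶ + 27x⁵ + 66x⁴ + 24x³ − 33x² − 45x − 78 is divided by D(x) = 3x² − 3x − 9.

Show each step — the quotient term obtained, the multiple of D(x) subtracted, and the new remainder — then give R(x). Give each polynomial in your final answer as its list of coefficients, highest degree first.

R = [3]

Step 1: lead(9x⁸ − 18x⁷ − 30x⁶ + 27x⁵ + 66x⁴ + 24x³ − 33x² − 45x − 78) ÷ lead(D) = 9x⁸ ÷ 3x² = 3x⁶. Subtract (3x⁶)·D = 9x⁸ − 9x⁷ − 27x⁶. Remainder: −9x⁷ − 3x⁶ + 27x⁵ + 66x⁴ + 24x³ − 33x² − 45x − 78.
Step 2: lead(−9x⁷ − 3x⁶ + 27x⁵ + 66x⁴ + 24x³ − 33x² − 45x − 78) ÷ lead(D) = −9x⁷ ÷ 3x² = −3x⁵. Subtract (−3x⁵)·D = −9x⁷ + 9x⁶ + 27x⁵. Remainder: −12x⁶ + 66x⁴ + 24x³ − 33x² − 45x − 78.
Step 3: lead(−12x⁶ + 66x⁴ + 24x³ − 33x² − 45x − 78) ÷ lead(D) = −12x⁶ ÷ 3x² = −4x⁴. Subtract (−4x⁴)·D = −12x⁶ + 12x⁵ + 36x⁴. Remainder: −12x⁵ + 30x⁴ + 24x³ − 33x² − 45x − 78.
Step 4: lead(−12x⁵ + 30x⁴ + 24x³ − 33x² − 45x − 78) ÷ lead(D) = −12x⁵ ÷ 3x² = −4x³. Subtract (−4x³)·D = −12x⁵ + 12x⁴ + 36x³. Remainder: 18x⁴ − 12x³ − 33x² − 45x − 78.
Step 5: lead(18x⁴ − 12x³ − 33x² − 45x − 78) ÷ lead(D) = 18x⁴ ÷ 3x² = 6x². Subtract (6x²)·D = 18x⁴ − 18x³ − 54x². Remainder: 6x³ + 21x² − 45x − 78.
Step 6: lead(6x³ + 21x² − 45x − 78) ÷ lead(D) = 6x³ ÷ 3x² = 2x. Subtract (2x)·D = 6x³ − 6x² − 18x. Remainder: 27x² − 27x − 78.
Step 7: lead(27x² − 27x − 78) ÷ lead(D) = 27x² ÷ 3x² = 9. Subtract (9)·D = 27x² − 27x − 81. Remainder: 3.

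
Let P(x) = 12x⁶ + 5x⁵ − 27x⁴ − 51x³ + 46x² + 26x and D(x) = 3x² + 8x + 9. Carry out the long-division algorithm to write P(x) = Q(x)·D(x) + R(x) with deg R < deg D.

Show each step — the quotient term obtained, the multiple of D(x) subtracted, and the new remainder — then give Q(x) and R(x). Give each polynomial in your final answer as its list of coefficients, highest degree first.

Step 1: lead(12x⁶ + 5x⁵ − 27x⁴ − 51x³ + 46x² + 26x) ÷ lead(D) = 12x⁶ ÷ 3x² = 4x⁴. Subtract (4x⁴)·D = 12x⁶ + 32x⁵ + 36x⁴. Remainder: −27x⁵ − 63x⁴ − 51x³ + 46x² + 26x.
Step 2: lead(−27x⁵ − 63x⁴ − 51x³ + 46x² + 26x) ÷ lead(D) = −27x⁵ ÷ 3x² = −9x³. Subtract (−9x³)·D = −27x⁵ − 72x⁴ − 81x³. Remainder: 9x⁴ + 30x³ + 46x² + 26x.
Step 3: lead(9x⁴ + 30x³ + 46x² + 26x) ÷ lead(D) = 9x⁴ ÷ 3x² = 3x². Subtract (3x²)·D = 9x⁴ + 24x³ + 27x². Remainder: 6x³ + 19x² + 26x.
Step 4: lead(6x³ + 19x² + 26x) ÷ lead(D) = 6x³ ÷ 3x² = 2x. Subtract (2x)·D = 6x³ + 16x² + 18x. Remainder: 3x² + 8x.
Step 5: lead(3x² + 8x) ÷ lead(D) = 3x² ÷ 3x² = 1. Subtract (1)·D = 3x² + 8x + 9. Remainder: −9.

Q = [4, -9, 3, 2, 1]; R = [-9]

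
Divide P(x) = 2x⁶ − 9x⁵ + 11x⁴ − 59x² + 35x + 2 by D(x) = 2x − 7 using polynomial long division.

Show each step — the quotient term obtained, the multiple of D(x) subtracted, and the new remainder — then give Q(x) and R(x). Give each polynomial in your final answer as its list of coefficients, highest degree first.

Step 1: lead(2x⁶ − 9x⁵ + 11x⁴ − 59x² + 35x + 2) ÷ lead(D) = 2x⁶ ÷ 2x = x⁵. Subtract (x⁵)·D = 2x⁶ − 7x⁵. Remainder: −2x⁵ + 11x⁴ − 59x² + 35x + 2.
Step 2: lead(−2x⁵ + 11x⁴ − 59x² + 35x + 2) ÷ lead(D) = −2x⁵ ÷ 2x = −x⁴. Subtract (−x⁴)·D = −2x⁵ + 7x⁴. Remainder: 4x⁴ − 59x² + 35x + 2.
Step 3: lead(4x⁴ − 59x² + 35x + 2) ÷ lead(D) = 4x⁴ ÷ 2x = 2x³. Subtract (2x³)·D = 4x⁴ − 14x³. Remainder: 14x³ − 59x² + 35x + 2.
Step 4: lead(14x³ − 59x² + 35x + 2) ÷ lead(D) = 14x³ ÷ 2x = 7x². Subtract (7x²)·D = 14x³ − 49x². Remainder: −10x² + 35x + 2.
Step 5: lead(−10x² + 35x + 2) ÷ lead(D) = −10x² ÷ 2x = −5x. Subtract (−5x)·D = −10x² + 35x. Remainder: 2.

Q = [1, -1, 2, 7, -5, 0]; R = [2]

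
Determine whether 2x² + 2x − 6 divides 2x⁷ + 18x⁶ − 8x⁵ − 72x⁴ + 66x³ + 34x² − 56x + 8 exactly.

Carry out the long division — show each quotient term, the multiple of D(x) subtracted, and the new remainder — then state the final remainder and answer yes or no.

Step 1: lead(2x⁷ + 18x⁶ − 8x⁵ − 72x⁴ + 66x³ + 34x² − 56x + 8) ÷ lead(D) = 2x⁷ ÷ 2x² = x⁵. Subtract (x⁵)·D = 2x⁷ + 2x⁶ − 6x⁵. Remainder: 16x⁶ − 2x⁵ − 72x⁴ + 66x³ + 34x² − 56x + 8.
Step 2: lead(16x⁶ − 2x⁵ − 72x⁴ + 66x³ + 34x² − 56x + 8) ÷ lead(D) = 16x⁶ ÷ 2x² = 8x⁴. Subtract (8x⁴)·D = 16x⁶ + 16x⁵ − 48x⁴. Remainder: −18x⁵ − 24x⁴ + 66x³ + 34x² − 56x + 8.
Step 3: lead(−18x⁵ − 24x⁴ + 66x³ + 34x² − 56x + 8) ÷ lead(D) = −18x⁵ ÷ 2x² = −9x³. Subtract (−9x³)·D = −18x⁵ − 18x⁴ + 54x³. Remainder: −6x⁴ + 12x³ + 34x² − 56x + 8.
Step 4: lead(−6x⁴ + 12x³ + 34x² − 56x + 8) ÷ lead(D) = −6x⁴ ÷ 2x² = −3x². Subtract (−3x²)·D = −6x⁴ − 6x³ + 18x². Remainder: 18x³ + 16x² − 56x + 8.
Step 5: lead(18x³ + 16x² − 56x + 8) ÷ lead(D) = 18x³ ÷ 2x² = 9x. Subtract (9x)·D = 18x³ + 18x² − 54x. Remainder: −2x² − 2x + 8.
Step 6: lead(−2x² − 2x + 8) ÷ lead(D) = −2x² ÷ 2x² = −1. Subtract (−1)·D = −2x² − 2x + 6. Remainder: 2.

R(x) = 2, so D(x) is not a factor of P(x). no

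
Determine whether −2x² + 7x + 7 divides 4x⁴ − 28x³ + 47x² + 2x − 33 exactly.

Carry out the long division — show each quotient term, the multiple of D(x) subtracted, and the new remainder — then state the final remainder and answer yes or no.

Step 1: lead(4x⁴ − 28x³ + 47x² + 2x − 33) ÷ lead(D) = 4x⁴ ÷ −2x² = −2x². Subtract (−2x²)·D = 4x⁴ − 14x³ − 14x². Remainder: −14x³ + 61x² + 2x − 33.
Step 2: lead(−14x³ + 61x² + 2x − 33) ÷ lead(D) = −14x³ ÷ −2x² = 7x. Subtract (7x)·D = −14x³ + 49x² + 49x. Remainder: 12x² − 47x − 33.
Step 3: lead(12x² − 47x − 33) ÷ lead(D) = 12x² ÷ −2x² = −6. Subtract (−6)·D = 12x² − 42x − 42. Remainder: −5x + 9.

R(x) = −5x + 9, so D(x) is not a factor of P(x). no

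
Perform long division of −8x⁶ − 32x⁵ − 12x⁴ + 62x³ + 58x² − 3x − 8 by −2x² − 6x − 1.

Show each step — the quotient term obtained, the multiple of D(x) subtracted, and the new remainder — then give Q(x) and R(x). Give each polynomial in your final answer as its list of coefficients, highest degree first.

Step 1: lead(−8x⁶ − 32x⁵ − 12x⁴ + 62x³ + 58x² − 3x − 8) ÷ lead(D) = −8x⁶ ÷ −2x² = 4x⁴. Subtract (4x⁴)·D = −8x⁶ − 24x⁵ − 4x⁴. Remainder: −8x⁵ − 8x⁴ + 62x³ + 58x² − 3x − 8.
Step 2: lead(−8x⁵ − 8x⁴ + 62x³ + 58x² − 3x − 8) ÷ lead(D) = −8x⁵ ÷ −2x² = 4x³. Subtract (4x³)·D = −8x⁵ − 24x⁴ − 4x³. Remainder: 16x⁴ + 66x³ + 58x² − 3x − 8.
Step 3: lead(16x⁴ + 66x³ + 58x² − 3x − 8) ÷ lead(D) = 16x⁴ ÷ −2x² = −8x². Subtract (−8x²)·D = 16x⁴ + 48x³ + 8x². Remainder: 18x³ + 50x² − 3x − 8.
Step 4: lead(18x³ + 50x² − 3x − 8) ÷ lead(D) = 18x³ ÷ −2x² = −9x. Subtract (−9x)·D = 18x³ + 54x² + 9x. Remainder: −4x² − 12x − 8.
Step 5: lead(−4x² − 12x − 8) ÷ lead(D) = −4x² ÷ −2x² = 2. Subtract (2)·D = −4x² − 12x − 2. Remainder: −6.

Q = [4, 4, -8, -9, 2]; R = [-6]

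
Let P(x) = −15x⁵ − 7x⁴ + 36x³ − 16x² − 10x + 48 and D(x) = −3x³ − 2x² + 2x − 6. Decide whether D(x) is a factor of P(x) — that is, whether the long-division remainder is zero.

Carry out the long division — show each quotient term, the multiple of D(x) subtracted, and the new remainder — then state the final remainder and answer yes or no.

Step 1: lead(−15x⁵ − 7x⁴ + 36x³ − 16x² − 10x + 48) ÷ lead(D) = −15x⁵ ÷ −3x³ = 5x². Subtract (5x²)·D = −15x⁵ − 10x⁴ + 10x³ − 30x². Remainder: 3x⁴ + 26x³ + 14x² − 10x + 48.
Step 2: lead(3x⁴ + 26x³ + 14x² − 10x + 48) ÷ lead(D) = 3x⁴ ÷ −3x³ = −x. Subtract (−x)·D = 3x⁴ + 2x³ − 2x² + 6x. Remainder: 24x³ + 16x² − 16x + 48.
Step 3: lead(24x³ + 16x² − 16x + 48) ÷ lead(D) = 24x³ ÷ −3x³ = −8. Subtract (−8)·D = 24x³ + 16x² − 16x + 48. Remainder: 0.

R(x) = 0, so D(x) is a factor of P(x). yes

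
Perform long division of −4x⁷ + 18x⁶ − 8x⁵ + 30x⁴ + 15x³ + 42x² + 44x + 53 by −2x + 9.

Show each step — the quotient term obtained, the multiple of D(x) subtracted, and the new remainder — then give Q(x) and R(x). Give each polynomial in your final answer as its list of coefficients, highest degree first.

Q = [2, 0, 4, 3, 6, 6, 5]; R = [8]

Step 1: lead(−4x⁷ + 18x⁶ − 8x⁵ + 30x⁴ + 15x³ + 42x² + 44x + 53) ÷ lead(D) = −4x⁷ ÷ −2x = 2x⁶. Subtract (2x⁶)·D = −4x⁷ + 18x⁶. Remainder: −8x⁵ + 30x⁴ + 15x³ + 42x² + 44x + 53.
Step 2: lead(−8x⁵ + 30x⁴ + 15x³ + 42x² + 44x + 53) ÷ lead(D) = −8x⁵ ÷ −2x = 4x⁴. Subtract (4x⁴)·D = −8x⁵ + 36x⁴. Remainder: −6x⁴ + 15x³ + 42x² + 44x + 53.
Step 3: lead(−6x⁴ + 15x³ + 42x² + 44x + 53) ÷ lead(D) = −6x⁴ ÷ −2x = 3x³. Subtract (3x³)·D = −6x⁴ + 27x³. Remainder: −12x³ + 42x² + 44x + 53.
Step 4: lead(−12x³ + 42x² + 44x + 53) ÷ lead(D) = −12x³ ÷ −2x = 6x². Subtract (6x²)·D = −12x³ + 54x². Remainder: −12x² + 44x + 53.
Step 5: lead(−12x² + 44x + 53) ÷ lead(D) = −12x² ÷ −2x = 6x. Subtract (6x)·D = −12x² + 54x. Remainder: −10x + 53.
Step 6: lead(−10x + 53) ÷ lead(D) = −10x ÷ −2x = 5. Subtract (5)·D = −10x + 45. Remainder: 8.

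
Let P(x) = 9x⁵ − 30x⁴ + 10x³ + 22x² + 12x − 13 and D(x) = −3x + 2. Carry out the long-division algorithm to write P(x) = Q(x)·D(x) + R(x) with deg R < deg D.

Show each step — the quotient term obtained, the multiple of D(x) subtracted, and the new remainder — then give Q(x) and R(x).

Step 1: lead(9x⁵ − 30x⁴ + 10x³ + 22x² + 12x − 13) ÷ lead(D) = 9x⁵ ÷ −3x = −3x⁴. Subtract (−3x⁴)·D = 9x⁵ − 6x⁴. Remainder: −24x⁴ + 10x³ + 22x² + 12x − 13.
Step 2: lead(−24x⁴ + 10x³ + 22x² + 12x − 13) ÷ lead(D) = −24x⁴ ÷ −3x = 8x³. Subtract (8x³)·D = −24x⁴ + 16x³. Remainder: −6x³ + 22x² + 12x − 13.
Step 3: lead(−6x³ + 22x² + 12x − 13) ÷ lead(D) = −6x³ ÷ −3x = 2x². Subtract (2x²)·D = −6x³ + 4x². Remainder: 18x² + 12x − 13.
Step 4: lead(18x² + 12x − 13) ÷ lead(D) = 18x² ÷ −3x = −6x. Subtract (−6x)·D = 18x² − 12x. Remainder: 24x − 13.
Step 5: lead(24x − 13) ÷ lead(D) = 24x ÷ −3x = −8. Subtract (−8)·D = 24x − 16. Remainder: 3.

Q(x) = −3x⁴ + 8x³ + 2x² − 6x − 8; R(x) = 3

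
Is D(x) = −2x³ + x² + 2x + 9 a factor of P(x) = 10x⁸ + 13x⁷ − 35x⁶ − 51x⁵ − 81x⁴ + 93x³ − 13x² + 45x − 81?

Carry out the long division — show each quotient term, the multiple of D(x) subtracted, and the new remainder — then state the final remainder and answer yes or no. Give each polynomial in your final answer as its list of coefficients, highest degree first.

R = [0], so D(x) is a factor of P(x). yes

Step 1: lead(10x⁸ + 13x⁷ − 35x⁶ − 51x⁵ − 81x⁴ + 93x³ − 13x² + 45x − 81) ÷ lead(D) = 10x⁸ ÷ −2x³ = −5x⁵. Subtract (−5x⁵)·D = 10x⁸ − 5x⁷ − 10x⁶ − 45x⁵. Remainder: 18x⁷ − 25x⁶ − 6x⁵ − 81x⁴ + 93x³ − 13x² + 45x − 81.
Step 2: lead(18x⁷ − 25x⁶ − 6x⁵ − 81x⁴ + 93x³ − 13x² + 45x − 81) ÷ lead(D) = 18x⁷ ÷ −2x³ = −9x⁴. Subtract (−9x⁴)·D = 18x⁷ − 9x⁶ − 18x⁵ − 81x⁴. Remainder: −16x⁶ + 12x⁵ + 93x³ − 13x² + 45x − 81.
Step 3: lead(−16x⁶ + 12x⁵ + 93x³ − 13x² + 45x − 81) ÷ lead(D) = −16x⁶ ÷ −2x³ = 8x³. Subtract (8x³)·D = −16x⁶ + 8x⁵ + 16x⁴ + 72x³. Remainder: 4x⁵ − 16x⁴ + 21x³ − 13x² + 45x − 81.
Step 4: lead(4x⁵ − 16x⁴ + 21x³ − 13x² + 45x − 81) ÷ lead(D) = 4x⁵ ÷ −2x³ = −2x². Subtract (−2x²)·D = 4x⁵ − 2x⁴ − 4x³ − 18x². Remainder: −14x⁴ + 25x³ + 5x² + 45x − 81.
Step 5: lead(−14x⁴ + 25x³ + 5x² + 45x − 81) ÷ lead(D) = −14x⁴ ÷ −2x³ = 7x. Subtract (7x)·D = −14x⁴ + 7x³ + 14x² + 63x. Remainder: 18x³ − 9x² − 18x − 81.
Step 6: lead(18x³ − 9x² − 18x − 81) ÷ lead(D) = 18x³ ÷ −2x³ = −9. Subtract (−9)·D = 18x³ − 9x² − 18x − 81. Remainder: 0.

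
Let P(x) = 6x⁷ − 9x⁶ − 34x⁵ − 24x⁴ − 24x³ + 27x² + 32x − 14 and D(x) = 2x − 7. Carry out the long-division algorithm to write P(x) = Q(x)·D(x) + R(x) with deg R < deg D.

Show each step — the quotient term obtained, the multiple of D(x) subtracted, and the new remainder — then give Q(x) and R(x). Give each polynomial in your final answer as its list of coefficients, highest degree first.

Step 1: lead(6x⁷ − 9x⁶ − 34x⁵ − 24x⁴ − 24x³ + 27x² + 32x − 14) ÷ lead(D) = 6x⁷ ÷ 2x = 3x⁶. Subtract (3x⁶)·D = 6x⁷ − 21x⁶. Remainder: 12x⁶ − 34x⁵ − 24x⁴ − 24x³ + 27x² + 32x − 14.
Step 2: lead(12x⁶ − 34x⁵ − 24x⁴ − 24x³ + 27x² + 32x − 14) ÷ lead(D) = 12x⁶ ÷ 2x = 6x⁵. Subtract (6x⁵)·D = 12x⁶ − 42x⁵. Remainder: 8x⁵ − 24x⁴ − 24x³ + 27x² + 32x − 14.
Step 3: lead(8x⁵ − 24x⁴ − 24x³ + 27x² + 32x − 14) ÷ lead(D) = 8x⁵ ÷ 2x = 4x⁴. Subtract (4x⁴)·D = 8x⁵ − 28x⁴. Remainder: 4x⁴ − 24x³ + 27x² + 32x − 14.
Step 4: lead(4x⁴ − 24x³ + 27x² + 32x − 14) ÷ lead(D) = 4x⁴ ÷ 2x = 2x³. Subtract (2x³)·D = 4x⁴ − 14x³. Remainder: −10x³ + 27x² + 32x − 14.
Step 5: lead(−10x³ + 27x² + 32x − 14) ÷ lead(D) = −10x³ ÷ 2x = −5x². Subtract (−5x²)·D = −10x³ + 35x². Remainder: −8x² + 32x − 14.
Step 6: lead(−8x² + 32x − 14) ÷ lead(D) = −8x² ÷ 2x = −4x. Subtract (−4x)·D = −8x² + 28x. Remainder: 4x − 14.
Step 7: lead(4x − 14) ÷ lead(D) = 4x ÷ 2x = 2. Subtract (2)·D = 4x − 14. Remainder: 0.

Q = [3, 6, 4, 2, -5, -4, 2]; R = [0]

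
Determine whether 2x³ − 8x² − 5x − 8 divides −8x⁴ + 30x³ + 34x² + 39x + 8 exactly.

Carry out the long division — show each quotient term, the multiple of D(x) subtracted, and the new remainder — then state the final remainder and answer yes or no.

Step 1: lead(−8x⁴ + 30x³ + 34x² + 39x + 8) ÷ lead(D) = −8x⁴ ÷ 2x³ = −4x. Subtract (−4x)·D = −8x⁴ + 32x³ + 20x² + 32x. Remainder: −2x³ + 14x² + 7x + 8.
Step 2: lead(−2x³ + 14x² + 7x + 8) ÷ lead(D) = −2x³ ÷ 2x³ = −1. Subtract (−1)·D = −2x³ + 8x² + 5x + 8. Remainder: 6x² + 2x.

R(x) = 6x² + 2x, so D(x) is not a factor of P(x). no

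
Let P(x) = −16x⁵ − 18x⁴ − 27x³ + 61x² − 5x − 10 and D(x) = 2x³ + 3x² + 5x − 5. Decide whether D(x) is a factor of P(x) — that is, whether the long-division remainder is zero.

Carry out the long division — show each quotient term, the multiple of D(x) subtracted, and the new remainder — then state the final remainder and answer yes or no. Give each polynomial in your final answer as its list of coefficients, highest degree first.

R = [0], so D(x) is a factor of P(x). yes

Step 1: lead(−16x⁵ − 18x⁴ − 27x³ + 61x² − 5x − 10) ÷ lead(D) = −16x⁵ ÷ 2x³ = −8x². Subtract (−8x²)·D = −16x⁵ − 24x⁴ − 40x³ + 40x². Remainder: 6x⁴ + 13x³ + 21x² − 5x − 10.
Step 2: lead(6x⁴ + 13x³ + 21x² − 5x − 10) ÷ lead(D) = 6x⁴ ÷ 2x³ = 3x. Subtract (3x)·D = 6x⁴ + 9x³ + 15x² − 15x. Remainder: 4x³ + 6x² + 10x − 10.
Step 3: lead(4x³ + 6x² + 10x − 10) ÷ lead(D) = 4x³ ÷ 2x³ = 2. Subtract (2)·D = 4x³ + 6x² + 10x − 10. Remainder: 0.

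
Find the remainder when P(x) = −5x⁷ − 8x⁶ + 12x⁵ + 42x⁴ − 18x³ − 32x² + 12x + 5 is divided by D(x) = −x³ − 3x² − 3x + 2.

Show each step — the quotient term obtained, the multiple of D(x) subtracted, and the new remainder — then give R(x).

Step 1: lead(−5x⁷ − 8x⁶ + 12x⁵ + 42x⁴ − 18x³ − 32x² + 12x + 5) ÷ lead(D) = −5x⁷ ÷ −x³ = 5x⁴. Subtract (5x⁴)·D = −5x⁷ − 15x⁶ − 15x⁵ + 10x⁴. Remainder: 7x⁶ + 27x⁵ + 32x⁴ − 18x³ − 32x² + 12x + 5.
Step 2: lead(7x⁶ + 27x⁵ + 32x⁴ − 18x³ − 32x² + 12x + 5) ÷ lead(D) = 7x⁶ ÷ −x³ = −7x³. Subtract (−7x³)·D = 7x⁶ + 21x⁵ + 21x⁴ − 14x³. Remainder: 6x⁵ + 11x⁴ − 4x³ − 32x² + 12x + 5.
Step 3: lead(6x⁵ + 11x⁴ − 4x³ − 32x² + 12x + 5) ÷ lead(D) = 6x⁵ ÷ −x³ = −6x². Subtract (−6x²)·D = 6x⁵ + 18x⁴ + 18x³ − 12x². Remainder: −7x⁴ − 22x³ − 20x² + 12x + 5.
Step 4: lead(−7x⁴ − 22x³ − 20x² + 12x + 5) ÷ lead(D) = −7x⁴ ÷ −x³ = 7x. Subtract (7x)·D = −7x⁴ − 21x³ − 21x² + 14x. Remainder: −x³ + x² − 2x + 5.
Step 5: lead(−x³ + x² − 2x + 5) ÷ lead(D) = −x³ ÷ −x³ = 1. Subtract (1)·D = −x³ − 3x² − 3x + 2. Remainder: 4x² + x + 3.

R(x) = 4x² + x + 3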